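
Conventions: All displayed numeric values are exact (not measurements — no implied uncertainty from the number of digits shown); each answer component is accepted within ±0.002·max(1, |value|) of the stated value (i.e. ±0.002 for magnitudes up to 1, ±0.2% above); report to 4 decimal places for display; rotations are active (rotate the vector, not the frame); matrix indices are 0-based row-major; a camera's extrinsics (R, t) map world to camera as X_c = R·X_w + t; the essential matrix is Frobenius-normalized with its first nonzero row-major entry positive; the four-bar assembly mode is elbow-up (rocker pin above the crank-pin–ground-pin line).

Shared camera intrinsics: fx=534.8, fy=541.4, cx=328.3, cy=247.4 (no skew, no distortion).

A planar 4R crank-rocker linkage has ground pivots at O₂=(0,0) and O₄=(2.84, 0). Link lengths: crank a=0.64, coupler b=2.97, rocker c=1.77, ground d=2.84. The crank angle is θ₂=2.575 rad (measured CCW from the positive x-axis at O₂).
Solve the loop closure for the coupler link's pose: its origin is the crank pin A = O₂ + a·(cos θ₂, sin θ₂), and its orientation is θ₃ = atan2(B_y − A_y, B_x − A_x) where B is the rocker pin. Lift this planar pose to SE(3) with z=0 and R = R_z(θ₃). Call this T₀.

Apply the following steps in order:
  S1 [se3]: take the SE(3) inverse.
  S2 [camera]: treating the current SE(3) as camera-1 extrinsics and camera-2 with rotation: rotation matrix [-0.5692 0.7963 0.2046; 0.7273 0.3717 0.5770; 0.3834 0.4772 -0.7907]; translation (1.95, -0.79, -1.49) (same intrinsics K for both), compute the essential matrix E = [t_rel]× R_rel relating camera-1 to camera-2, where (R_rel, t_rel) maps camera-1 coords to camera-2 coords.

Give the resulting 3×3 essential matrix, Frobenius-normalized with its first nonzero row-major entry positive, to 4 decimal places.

source (fourbar_fk): coupler pose = R=[0.9021 -0.4316 0.0000; 0.4316 0.9021 0.0000; 0.0000 0.0000 1.0000], t=(-0.5400, 0.3435, 0.0000)
after S1 (invert_se3): R=[0.9021 0.4316 0.0000; -0.4316 0.9021 0.0000; 0.0000 0.0000 1.0000], t=(0.3388, -0.5429, 0.0000)
after S2 (essential): [0.1507 -0.0556 0.3869; -0.2558 -0.4836 0.3799; 0.4248 0.2411 0.3773]

matrix = [0.1507 -0.0556 0.3869; -0.2558 -0.4836 0.3799; 0.4248 0.2411 0.3773]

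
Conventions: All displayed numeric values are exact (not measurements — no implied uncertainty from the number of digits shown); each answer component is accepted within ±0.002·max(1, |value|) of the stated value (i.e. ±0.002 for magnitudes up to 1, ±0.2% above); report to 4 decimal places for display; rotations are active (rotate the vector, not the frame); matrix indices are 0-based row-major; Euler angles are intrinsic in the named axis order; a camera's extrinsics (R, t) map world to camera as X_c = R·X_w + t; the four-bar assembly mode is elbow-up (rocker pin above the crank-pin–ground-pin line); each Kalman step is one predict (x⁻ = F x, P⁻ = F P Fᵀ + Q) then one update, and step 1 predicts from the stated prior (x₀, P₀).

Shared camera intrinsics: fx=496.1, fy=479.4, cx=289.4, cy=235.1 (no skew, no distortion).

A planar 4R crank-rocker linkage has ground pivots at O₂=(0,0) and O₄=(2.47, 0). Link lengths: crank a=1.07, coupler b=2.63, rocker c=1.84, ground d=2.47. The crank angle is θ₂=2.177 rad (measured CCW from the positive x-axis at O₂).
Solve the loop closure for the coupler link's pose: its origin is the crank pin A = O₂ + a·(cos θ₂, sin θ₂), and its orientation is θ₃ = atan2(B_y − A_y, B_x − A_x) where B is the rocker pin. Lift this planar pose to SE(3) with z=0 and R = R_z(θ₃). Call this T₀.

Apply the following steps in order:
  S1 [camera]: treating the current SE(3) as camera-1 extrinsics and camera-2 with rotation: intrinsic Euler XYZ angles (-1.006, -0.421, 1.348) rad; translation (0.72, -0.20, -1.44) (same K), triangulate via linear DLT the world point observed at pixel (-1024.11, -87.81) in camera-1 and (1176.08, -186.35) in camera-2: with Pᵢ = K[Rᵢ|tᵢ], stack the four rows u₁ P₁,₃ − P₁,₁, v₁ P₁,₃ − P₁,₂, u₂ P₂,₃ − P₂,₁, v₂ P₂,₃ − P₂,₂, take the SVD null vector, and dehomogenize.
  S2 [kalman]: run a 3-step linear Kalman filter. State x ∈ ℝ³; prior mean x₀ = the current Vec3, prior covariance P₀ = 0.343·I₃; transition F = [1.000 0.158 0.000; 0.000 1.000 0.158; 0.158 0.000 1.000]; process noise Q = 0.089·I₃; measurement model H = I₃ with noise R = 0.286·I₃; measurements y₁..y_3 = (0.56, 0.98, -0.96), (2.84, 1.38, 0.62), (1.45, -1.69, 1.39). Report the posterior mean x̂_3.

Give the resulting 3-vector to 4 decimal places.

result = (1.3771, -0.1783, 0.7843)

source (fourbar_fk): coupler pose = R=[0.9448 -0.3277 0.0000; 0.3277 0.9448 0.0000; 0.0000 0.0000 1.0000], t=(-0.6096, 0.8793, 0.0000)
after S1 (triangulate): (-1.6082, -0.8695, 0.6965)
after S2 (kf_track): (1.3771, -0.1783, 0.7843)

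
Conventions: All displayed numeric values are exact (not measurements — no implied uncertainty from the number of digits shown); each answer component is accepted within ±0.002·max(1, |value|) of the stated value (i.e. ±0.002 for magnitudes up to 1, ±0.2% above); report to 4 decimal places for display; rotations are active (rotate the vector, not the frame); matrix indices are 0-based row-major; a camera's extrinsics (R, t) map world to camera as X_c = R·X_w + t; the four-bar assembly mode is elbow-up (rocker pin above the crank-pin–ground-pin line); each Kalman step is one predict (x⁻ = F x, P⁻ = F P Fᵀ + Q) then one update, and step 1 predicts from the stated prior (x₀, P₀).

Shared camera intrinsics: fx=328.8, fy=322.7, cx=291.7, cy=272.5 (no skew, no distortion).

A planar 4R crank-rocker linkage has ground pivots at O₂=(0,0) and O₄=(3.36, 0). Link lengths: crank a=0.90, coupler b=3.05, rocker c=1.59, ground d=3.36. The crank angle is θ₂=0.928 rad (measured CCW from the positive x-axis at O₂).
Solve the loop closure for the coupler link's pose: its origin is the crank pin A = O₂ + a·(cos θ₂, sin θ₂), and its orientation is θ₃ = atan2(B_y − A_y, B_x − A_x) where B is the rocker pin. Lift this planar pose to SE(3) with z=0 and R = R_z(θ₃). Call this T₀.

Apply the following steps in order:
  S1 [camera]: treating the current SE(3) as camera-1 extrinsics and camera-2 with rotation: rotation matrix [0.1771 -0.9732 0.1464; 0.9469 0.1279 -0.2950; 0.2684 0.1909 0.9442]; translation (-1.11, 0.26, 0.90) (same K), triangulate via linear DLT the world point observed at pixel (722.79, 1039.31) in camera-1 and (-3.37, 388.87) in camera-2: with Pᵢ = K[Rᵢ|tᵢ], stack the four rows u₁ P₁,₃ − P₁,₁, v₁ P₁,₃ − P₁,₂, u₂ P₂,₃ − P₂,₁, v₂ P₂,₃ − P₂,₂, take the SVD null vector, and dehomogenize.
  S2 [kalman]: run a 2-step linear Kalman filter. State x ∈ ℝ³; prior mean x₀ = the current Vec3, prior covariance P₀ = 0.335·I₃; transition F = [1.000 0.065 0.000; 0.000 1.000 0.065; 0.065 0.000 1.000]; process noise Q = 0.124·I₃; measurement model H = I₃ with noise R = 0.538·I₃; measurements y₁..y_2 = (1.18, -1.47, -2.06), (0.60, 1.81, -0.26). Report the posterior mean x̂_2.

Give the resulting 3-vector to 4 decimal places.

result = (0.7308, 0.5319, -0.4062)

source (fourbar_fk): coupler pose = R=[0.9588 -0.2840 0.0000; 0.2840 0.9588 0.0000; 0.0000 0.0000 1.0000], t=(0.5395, 0.7204, 0.0000)
after S1 (triangulate): (0.5034, 0.6713, 0.6342)
after S2 (kf_track): (0.7308, 0.5319, -0.4062)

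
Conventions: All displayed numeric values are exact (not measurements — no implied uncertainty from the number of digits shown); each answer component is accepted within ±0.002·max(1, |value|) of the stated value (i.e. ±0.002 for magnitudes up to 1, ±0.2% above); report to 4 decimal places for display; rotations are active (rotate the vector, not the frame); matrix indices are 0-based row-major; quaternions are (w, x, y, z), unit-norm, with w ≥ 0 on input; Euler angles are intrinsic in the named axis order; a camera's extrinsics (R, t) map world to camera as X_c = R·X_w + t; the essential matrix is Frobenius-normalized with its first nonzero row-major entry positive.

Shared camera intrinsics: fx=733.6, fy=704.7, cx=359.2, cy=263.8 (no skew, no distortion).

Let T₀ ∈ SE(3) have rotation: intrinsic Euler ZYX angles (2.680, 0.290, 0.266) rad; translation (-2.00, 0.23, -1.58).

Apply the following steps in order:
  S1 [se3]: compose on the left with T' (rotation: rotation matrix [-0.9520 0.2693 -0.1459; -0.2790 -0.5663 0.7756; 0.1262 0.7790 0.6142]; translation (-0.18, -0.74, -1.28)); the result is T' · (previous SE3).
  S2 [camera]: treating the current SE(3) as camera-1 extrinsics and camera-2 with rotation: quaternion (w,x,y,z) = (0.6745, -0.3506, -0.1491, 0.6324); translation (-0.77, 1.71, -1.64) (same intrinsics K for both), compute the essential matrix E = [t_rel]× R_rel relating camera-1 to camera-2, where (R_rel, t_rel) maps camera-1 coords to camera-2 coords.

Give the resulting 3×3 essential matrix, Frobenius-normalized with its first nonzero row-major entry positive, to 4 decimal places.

after S1 (compose_se3): R=[0.9734 0.2128 0.0853; -0.2241 0.8043 0.5504; 0.0485 -0.5549 0.8305], t=(2.0163, -1.5376, -2.3237)
after S2 (essential): [0.2958 -0.0180 -0.0065; 0.2205 0.3333 -0.5750; 0.6016 -0.1581 0.1867]

matrix = [0.2958 -0.0180 -0.0065; 0.2205 0.3333 -0.5750; 0.6016 -0.1581 0.1867]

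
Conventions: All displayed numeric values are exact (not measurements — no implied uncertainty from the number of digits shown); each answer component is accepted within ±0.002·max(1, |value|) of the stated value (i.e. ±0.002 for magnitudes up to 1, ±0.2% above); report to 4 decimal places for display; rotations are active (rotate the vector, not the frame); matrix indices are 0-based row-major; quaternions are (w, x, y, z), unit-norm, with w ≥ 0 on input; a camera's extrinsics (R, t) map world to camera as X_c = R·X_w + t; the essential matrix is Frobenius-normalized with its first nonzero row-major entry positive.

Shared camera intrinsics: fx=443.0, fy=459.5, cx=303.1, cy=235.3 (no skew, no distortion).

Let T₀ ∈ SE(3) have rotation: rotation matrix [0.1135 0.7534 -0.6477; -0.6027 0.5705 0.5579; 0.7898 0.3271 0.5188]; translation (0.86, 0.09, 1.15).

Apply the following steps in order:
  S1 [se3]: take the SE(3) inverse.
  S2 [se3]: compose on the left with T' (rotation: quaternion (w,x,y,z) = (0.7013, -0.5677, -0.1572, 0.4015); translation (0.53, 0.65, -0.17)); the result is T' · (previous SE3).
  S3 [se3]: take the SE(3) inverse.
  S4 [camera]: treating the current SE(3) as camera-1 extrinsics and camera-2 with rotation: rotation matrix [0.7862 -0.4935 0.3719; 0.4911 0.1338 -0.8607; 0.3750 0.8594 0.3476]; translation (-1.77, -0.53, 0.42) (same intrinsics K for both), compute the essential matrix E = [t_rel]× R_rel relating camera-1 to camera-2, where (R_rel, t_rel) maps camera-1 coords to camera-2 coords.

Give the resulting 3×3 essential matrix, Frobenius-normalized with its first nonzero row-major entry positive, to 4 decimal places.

after S1 (invert_se3): R=[0.1135 -0.6027 0.7898; 0.7534 0.5705 0.3271; -0.6477 0.5579 0.5188], t=(-0.9517, -1.0754, -0.0898)
after S2 (compose_se3): R=[0.2196 -0.9754 0.0194; -0.3249 -0.0543 0.9442; -0.9199 -0.2137 -0.3289], t=(0.4066, -0.1515, 1.0185)
after S3 (invert_se3): R=[0.2196 -0.3249 -0.9199; -0.9754 -0.0543 -0.2137; 0.0194 0.9442 -0.3289], t=(0.7984, 0.6060, 0.4701)
after S4 (essential): [0.0191 -0.3348 0.4786; 0.2086 0.4545 -0.0982; 0.3454 0.2813 0.4477]

matrix = [0.0191 -0.3348 0.4786; 0.2086 0.4545 -0.0982; 0.3454 0.2813 0.4477]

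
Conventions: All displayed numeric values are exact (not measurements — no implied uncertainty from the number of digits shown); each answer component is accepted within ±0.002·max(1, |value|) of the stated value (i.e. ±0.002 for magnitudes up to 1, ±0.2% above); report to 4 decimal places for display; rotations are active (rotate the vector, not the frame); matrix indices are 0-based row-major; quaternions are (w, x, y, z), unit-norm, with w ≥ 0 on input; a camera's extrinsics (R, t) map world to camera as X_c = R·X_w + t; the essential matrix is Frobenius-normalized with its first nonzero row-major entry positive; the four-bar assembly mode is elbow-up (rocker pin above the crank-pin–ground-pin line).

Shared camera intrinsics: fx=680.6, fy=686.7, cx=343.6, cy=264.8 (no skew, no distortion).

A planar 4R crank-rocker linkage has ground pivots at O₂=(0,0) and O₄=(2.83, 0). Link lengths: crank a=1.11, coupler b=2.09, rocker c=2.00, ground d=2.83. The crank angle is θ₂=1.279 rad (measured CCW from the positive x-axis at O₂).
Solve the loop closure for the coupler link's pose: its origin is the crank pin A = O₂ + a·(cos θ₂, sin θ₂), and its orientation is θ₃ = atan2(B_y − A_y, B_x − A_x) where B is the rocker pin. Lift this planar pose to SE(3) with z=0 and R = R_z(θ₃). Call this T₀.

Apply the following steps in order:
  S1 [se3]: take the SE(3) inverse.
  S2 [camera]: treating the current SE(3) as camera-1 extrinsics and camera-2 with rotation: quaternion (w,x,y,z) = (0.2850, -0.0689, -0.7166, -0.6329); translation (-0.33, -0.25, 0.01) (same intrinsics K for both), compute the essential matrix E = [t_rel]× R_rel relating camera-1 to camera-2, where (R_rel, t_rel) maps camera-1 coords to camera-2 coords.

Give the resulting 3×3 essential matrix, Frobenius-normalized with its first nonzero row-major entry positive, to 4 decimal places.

matrix = [0.0458 -0.2453 -0.6581; -0.3448 0.5678 -0.2269; -0.0374 0.0450 -0.0914]

source (fourbar_fk): coupler pose = R=[0.9146 -0.4043 0.0000; 0.4043 0.9146 0.0000; 0.0000 0.0000 1.0000], t=(0.3193, 1.0631, 0.0000)
after S1 (invert_se3): R=[0.9146 0.4043 0.0000; -0.4043 0.9146 0.0000; 0.0000 0.0000 1.0000], t=(-0.7219, -0.8432, 0.0000)
after S2 (essential): [0.0458 -0.2453 -0.6581; -0.3448 0.5678 -0.2269; -0.0374 0.0450 -0.0914]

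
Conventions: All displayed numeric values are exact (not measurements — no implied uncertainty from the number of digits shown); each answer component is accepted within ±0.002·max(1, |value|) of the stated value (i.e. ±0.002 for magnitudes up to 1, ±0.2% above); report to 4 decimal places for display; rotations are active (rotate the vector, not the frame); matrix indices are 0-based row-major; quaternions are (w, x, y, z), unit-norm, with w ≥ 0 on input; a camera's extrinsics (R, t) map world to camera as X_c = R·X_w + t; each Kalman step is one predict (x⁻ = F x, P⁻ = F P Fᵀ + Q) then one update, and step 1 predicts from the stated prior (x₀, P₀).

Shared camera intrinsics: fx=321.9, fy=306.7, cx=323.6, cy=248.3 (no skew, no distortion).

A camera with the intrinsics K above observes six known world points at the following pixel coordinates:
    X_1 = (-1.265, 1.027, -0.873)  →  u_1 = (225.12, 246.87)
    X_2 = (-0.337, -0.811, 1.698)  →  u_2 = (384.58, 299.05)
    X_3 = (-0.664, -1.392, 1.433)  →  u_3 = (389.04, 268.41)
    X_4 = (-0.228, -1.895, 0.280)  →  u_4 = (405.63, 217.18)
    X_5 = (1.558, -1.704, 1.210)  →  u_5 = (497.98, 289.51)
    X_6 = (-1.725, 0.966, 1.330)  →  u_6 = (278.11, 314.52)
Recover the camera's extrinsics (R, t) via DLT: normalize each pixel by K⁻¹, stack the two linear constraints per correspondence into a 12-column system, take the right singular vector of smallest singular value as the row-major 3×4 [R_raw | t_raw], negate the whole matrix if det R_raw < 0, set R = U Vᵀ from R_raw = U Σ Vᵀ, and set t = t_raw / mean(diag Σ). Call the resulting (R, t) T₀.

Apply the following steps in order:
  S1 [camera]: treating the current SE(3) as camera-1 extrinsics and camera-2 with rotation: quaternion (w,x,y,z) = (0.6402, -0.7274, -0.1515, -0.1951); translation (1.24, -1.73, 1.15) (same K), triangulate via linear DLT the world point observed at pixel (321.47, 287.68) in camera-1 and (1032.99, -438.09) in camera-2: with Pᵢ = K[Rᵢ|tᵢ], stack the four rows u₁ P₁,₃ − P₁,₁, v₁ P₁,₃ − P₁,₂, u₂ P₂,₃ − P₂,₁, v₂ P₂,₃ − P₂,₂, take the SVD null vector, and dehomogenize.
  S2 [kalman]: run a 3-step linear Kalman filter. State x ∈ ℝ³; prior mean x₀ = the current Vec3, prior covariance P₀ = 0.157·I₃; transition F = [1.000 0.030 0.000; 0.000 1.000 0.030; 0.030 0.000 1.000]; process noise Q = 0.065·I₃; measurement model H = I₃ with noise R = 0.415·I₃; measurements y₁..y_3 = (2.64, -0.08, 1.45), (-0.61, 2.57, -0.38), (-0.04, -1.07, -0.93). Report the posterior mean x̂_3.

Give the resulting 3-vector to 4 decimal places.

result = (0.8399, 0.4186, -0.5199)

source (pnp_recover): camera pose = R=[0.5367 -0.7446 0.3969; 0.2623 0.5943 0.7603; -0.8020 -0.3039 0.5142], t=(0.1400, 0.3600, 5.1397)
after S1 (triangulate): (1.9032, 0.8611, -1.3549)
after S2 (kf_track): (0.8399, 0.4186, -0.5199)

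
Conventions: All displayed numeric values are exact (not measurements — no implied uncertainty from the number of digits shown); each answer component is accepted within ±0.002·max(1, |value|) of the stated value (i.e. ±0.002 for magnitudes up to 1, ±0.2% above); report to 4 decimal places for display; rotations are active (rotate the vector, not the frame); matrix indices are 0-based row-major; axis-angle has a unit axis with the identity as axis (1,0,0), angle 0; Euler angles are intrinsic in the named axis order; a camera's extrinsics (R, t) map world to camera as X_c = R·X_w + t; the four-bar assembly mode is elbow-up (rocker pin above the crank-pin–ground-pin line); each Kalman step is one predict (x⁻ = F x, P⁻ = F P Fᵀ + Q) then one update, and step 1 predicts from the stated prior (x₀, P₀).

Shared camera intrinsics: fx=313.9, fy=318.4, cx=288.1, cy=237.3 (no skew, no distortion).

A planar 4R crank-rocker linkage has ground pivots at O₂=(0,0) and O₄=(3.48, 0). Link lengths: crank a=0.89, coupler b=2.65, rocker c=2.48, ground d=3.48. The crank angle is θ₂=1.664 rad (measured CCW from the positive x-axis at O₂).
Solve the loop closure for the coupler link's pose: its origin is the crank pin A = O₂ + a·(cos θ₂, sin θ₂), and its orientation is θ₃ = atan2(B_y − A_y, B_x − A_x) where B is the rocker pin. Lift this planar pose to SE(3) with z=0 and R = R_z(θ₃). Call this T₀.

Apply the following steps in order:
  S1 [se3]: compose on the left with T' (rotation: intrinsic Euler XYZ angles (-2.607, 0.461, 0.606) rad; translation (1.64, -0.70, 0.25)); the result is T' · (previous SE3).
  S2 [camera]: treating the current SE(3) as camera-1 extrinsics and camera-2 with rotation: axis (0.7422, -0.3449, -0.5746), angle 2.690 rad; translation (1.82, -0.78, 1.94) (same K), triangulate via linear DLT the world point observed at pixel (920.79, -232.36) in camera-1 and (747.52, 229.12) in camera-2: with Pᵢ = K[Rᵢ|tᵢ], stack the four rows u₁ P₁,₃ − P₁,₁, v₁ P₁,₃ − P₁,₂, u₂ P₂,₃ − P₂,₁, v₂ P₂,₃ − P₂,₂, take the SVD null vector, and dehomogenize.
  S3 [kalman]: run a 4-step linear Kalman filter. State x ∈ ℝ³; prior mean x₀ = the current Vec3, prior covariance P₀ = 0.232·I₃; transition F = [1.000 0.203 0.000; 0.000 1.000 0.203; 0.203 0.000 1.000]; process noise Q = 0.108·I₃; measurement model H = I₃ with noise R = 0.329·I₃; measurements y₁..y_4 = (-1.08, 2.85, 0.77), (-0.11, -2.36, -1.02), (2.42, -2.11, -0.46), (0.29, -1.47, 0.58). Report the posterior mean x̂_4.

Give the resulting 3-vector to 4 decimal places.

source (fourbar_fk): coupler pose = R=[0.8787 -0.4773 0.0000; 0.4773 0.8787 0.0000; 0.0000 0.0000 1.0000], t=(-0.0828, 0.8861, 0.0000)
after S1 (compose_se3): R=[0.4034 -0.7996 0.4448; -0.8703 -0.1852 0.4563; -0.2825 -0.5712 -0.7706], t=(1.1270, -1.1563, -0.3163)
after S2 (triangulate): (-0.3007, -0.8090, -0.5943)
after S3 (kf_track): (0.4277, -1.3341, 0.0390)

result = (0.4277, -1.3341, 0.0390)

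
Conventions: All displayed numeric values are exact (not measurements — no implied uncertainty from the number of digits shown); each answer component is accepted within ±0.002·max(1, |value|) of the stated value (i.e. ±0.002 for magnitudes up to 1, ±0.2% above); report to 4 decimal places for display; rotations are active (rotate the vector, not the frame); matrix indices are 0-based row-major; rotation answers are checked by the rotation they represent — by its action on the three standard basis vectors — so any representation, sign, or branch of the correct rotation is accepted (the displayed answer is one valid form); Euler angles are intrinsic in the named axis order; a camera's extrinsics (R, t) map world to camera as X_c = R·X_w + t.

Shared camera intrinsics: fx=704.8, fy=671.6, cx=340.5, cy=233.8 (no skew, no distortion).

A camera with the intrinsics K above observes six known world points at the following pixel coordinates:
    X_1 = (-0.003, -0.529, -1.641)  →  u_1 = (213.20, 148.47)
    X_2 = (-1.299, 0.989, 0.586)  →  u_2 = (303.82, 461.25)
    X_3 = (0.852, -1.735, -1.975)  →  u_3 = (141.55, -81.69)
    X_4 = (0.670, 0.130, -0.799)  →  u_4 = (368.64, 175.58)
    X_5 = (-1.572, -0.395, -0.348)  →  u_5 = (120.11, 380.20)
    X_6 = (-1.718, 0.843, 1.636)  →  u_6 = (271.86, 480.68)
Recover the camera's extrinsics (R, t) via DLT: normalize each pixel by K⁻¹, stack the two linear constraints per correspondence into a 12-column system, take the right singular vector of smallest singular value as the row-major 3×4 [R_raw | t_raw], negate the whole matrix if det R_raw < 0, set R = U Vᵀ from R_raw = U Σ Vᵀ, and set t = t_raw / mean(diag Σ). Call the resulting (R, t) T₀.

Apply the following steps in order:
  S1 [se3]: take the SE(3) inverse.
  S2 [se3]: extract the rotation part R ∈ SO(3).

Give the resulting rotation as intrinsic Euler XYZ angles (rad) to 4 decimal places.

source (pnp_recover): camera pose = R=[0.6102 0.7920 0.0166; -0.7659 0.5845 0.2677; 0.2024 -0.1760 0.9634], t=(-0.3000, 0.2200, 5.6302)
after S1 (invert_se3): R=[0.6102 -0.7659 0.2024; 0.7920 0.5845 -0.1760; 0.0166 0.2677 0.9634], t=(-0.7877, 1.1002, -5.4778)
after S2 (rot_of_se3): [0.6102 -0.7659 0.2024; 0.7920 0.5845 -0.1760; 0.0166 0.2677 0.9634]

rotation (euler_xyz) = (0.1807, 0.2038, 0.8981)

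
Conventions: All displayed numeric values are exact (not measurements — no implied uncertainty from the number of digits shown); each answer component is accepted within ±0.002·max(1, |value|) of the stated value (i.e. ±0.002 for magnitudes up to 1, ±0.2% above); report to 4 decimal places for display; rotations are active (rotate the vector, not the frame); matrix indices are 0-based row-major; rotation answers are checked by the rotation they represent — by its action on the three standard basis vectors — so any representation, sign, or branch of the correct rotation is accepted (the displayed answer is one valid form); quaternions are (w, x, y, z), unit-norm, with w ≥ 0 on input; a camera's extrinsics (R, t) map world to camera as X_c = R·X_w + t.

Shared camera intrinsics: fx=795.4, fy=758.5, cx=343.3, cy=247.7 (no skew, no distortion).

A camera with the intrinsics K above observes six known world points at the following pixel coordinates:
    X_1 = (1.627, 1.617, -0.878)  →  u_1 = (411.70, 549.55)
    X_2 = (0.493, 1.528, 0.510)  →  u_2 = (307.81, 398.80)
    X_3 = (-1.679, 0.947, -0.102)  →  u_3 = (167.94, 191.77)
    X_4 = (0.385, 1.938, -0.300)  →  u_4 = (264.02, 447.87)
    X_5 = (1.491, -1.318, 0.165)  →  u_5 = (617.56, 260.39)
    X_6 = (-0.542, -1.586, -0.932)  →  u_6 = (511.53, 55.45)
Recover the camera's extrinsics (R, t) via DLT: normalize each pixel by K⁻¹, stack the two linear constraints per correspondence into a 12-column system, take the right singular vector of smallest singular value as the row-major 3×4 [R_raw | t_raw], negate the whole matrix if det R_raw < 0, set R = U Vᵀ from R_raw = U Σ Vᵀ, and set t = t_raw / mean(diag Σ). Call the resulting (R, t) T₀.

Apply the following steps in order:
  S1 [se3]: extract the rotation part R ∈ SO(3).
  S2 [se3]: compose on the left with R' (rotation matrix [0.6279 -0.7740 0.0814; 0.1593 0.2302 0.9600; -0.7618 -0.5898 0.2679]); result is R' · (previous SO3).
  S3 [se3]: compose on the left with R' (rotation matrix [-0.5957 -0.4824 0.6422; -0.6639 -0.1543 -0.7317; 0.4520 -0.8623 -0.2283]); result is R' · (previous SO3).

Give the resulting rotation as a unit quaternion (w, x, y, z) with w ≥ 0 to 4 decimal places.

rotation (quat) = (0.0445, -0.3764, -0.8859, 0.2675)

source (pnp_recover): camera pose = R=[0.7109 -0.7007 -0.0610; 0.6997 0.7133 -0.0398; 0.0714 -0.0144 0.9973], t=(0.4300, 0.0200, 6.6799)
after S1 (rot_of_se3): [0.7109 -0.7007 -0.0610; 0.6997 0.7133 -0.0398; 0.0714 -0.0144 0.9973]
after S2 (compose_so3): [-0.0894 -0.9933 0.0737; 0.3429 0.0387 0.9386; -0.9351 0.1092 0.3371]
after S3 (compose_so3): [-0.7127 0.6431 -0.2801; 0.6907 0.5736 -0.4404; -0.1226 -0.5073 -0.8530]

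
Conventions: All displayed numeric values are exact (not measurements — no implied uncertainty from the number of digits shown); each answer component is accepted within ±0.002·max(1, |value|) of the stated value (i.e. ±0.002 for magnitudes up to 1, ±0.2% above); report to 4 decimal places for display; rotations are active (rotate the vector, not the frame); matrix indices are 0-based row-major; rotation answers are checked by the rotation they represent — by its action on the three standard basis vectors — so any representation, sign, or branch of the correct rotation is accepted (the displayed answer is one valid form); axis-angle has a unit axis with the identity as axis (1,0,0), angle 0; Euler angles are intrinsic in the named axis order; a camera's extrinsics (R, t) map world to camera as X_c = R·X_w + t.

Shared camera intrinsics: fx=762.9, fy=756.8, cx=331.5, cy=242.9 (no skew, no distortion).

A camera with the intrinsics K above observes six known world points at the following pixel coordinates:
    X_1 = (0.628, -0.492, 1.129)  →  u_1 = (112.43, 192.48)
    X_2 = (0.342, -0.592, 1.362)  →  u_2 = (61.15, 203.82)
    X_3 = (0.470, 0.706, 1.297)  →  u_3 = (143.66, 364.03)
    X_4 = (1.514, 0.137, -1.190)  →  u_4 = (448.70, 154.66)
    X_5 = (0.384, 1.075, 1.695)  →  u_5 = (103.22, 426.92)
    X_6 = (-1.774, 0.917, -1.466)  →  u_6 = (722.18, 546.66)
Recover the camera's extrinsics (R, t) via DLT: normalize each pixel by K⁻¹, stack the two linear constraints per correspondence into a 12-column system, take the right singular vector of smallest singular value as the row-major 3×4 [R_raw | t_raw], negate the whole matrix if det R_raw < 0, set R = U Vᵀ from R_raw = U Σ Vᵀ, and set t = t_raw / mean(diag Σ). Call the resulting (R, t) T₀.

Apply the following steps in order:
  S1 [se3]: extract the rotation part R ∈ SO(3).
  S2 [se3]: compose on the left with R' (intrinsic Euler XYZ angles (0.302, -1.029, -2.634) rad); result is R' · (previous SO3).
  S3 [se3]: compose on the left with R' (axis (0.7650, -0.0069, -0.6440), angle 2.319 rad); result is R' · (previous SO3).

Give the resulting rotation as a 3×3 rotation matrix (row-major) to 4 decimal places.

source (pnp_recover): camera pose = R=[-0.1046 0.2096 -0.9722; -0.4227 0.8755 0.2342; 0.9002 0.4355 -0.0030], t=(-0.1199, 0.1100, 4.4796)
after S1 (rot_of_se3): [-0.1046 0.2096 -0.9722; -0.4227 0.8755 0.2342; 0.9002 0.4355 -0.0030]
after S2 (compose_so3): [-0.8301 -0.2481 0.4994; 0.2923 -0.9563 0.0107; 0.4749 0.1548 0.8663]
after S3 (compose_so3): [-0.5117 -0.6470 -0.5653; -0.0624 0.6842 -0.7266; 0.8569 -0.3366 -0.3905]

rotation (matrix) = ((-0.5117, -0.6470, -0.5653), (-0.0624, 0.6842, -0.7266), (0.8569, -0.3366, -0.3905))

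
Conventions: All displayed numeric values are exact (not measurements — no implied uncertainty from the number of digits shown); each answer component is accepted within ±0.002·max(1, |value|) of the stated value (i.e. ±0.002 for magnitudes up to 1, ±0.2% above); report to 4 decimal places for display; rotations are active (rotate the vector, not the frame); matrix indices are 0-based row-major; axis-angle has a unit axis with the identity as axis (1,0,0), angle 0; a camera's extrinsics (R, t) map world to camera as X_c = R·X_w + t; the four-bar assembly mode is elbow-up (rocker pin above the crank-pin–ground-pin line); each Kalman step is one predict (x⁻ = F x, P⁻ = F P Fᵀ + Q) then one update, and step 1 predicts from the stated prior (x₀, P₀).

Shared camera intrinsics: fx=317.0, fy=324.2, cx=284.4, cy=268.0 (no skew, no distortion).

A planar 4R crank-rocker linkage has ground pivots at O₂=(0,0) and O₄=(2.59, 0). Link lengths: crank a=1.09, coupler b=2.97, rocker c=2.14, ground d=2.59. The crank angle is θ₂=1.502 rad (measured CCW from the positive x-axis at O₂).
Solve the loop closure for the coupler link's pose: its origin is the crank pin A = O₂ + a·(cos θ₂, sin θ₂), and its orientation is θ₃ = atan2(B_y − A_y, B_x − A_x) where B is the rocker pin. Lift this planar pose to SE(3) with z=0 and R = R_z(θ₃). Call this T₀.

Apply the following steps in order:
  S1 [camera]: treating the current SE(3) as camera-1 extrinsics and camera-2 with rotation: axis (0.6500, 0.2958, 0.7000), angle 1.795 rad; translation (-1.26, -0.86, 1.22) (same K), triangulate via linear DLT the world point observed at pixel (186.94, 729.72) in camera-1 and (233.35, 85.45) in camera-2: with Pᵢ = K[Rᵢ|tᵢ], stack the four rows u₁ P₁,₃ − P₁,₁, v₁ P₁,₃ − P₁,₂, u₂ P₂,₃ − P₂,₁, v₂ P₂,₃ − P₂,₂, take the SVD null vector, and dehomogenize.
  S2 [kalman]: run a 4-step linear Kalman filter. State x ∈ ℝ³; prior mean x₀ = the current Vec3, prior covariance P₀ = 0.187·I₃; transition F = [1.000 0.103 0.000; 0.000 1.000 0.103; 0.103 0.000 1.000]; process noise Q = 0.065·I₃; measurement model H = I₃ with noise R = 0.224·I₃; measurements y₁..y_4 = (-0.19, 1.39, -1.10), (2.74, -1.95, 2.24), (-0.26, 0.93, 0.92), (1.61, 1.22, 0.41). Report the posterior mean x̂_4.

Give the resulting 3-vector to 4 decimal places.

result = (1.0478, 0.8362, 0.8716)

source (fourbar_fk): coupler pose = R=[0.9372 -0.3487 0.0000; 0.3487 0.9372 0.0000; 0.0000 0.0000 1.0000], t=(0.0749, 1.0874, 0.0000)
after S1 (triangulate): (-0.0946, 1.4610, 1.7019)
after S2 (kf_track): (1.0478, 0.8362, 0.8716)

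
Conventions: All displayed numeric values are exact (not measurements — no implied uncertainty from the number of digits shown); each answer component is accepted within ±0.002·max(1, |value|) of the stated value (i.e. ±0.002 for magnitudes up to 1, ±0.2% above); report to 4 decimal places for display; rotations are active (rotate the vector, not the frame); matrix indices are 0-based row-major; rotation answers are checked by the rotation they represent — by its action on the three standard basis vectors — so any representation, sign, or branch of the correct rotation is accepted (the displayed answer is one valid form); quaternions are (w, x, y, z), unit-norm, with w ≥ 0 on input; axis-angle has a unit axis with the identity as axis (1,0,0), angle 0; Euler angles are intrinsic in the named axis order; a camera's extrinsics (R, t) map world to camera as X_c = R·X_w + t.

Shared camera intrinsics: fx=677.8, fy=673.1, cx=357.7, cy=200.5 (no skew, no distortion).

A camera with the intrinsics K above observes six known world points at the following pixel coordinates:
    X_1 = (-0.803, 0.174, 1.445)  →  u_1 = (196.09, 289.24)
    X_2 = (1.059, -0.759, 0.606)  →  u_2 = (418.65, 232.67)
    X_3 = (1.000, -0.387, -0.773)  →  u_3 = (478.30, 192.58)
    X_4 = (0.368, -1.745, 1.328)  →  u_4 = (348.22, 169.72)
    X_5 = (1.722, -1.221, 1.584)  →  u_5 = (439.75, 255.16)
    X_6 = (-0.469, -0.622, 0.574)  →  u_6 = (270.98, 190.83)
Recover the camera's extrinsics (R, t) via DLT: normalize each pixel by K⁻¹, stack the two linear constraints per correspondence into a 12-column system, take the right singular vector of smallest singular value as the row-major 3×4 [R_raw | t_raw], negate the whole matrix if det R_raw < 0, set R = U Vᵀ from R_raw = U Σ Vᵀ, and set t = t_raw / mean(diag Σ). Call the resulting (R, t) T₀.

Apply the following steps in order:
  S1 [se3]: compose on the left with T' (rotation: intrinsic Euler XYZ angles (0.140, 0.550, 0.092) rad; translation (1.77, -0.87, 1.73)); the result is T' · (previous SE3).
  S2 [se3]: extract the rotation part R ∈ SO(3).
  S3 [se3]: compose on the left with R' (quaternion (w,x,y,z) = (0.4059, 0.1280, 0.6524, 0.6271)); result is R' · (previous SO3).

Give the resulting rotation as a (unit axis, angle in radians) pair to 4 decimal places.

source (pnp_recover): camera pose = R=[0.9222 -0.1731 -0.3459; 0.3337 0.8083 0.4851; 0.1956 -0.5627 0.8032], t=(-0.2900, 0.2899, 5.6371)
after S1 (compose_se3): R=[0.8590 -0.5044 0.0882; 0.4544 0.8302 0.3229; -0.2361 -0.2373 0.9423], t=(4.4475, -1.3042, 6.6886)
after S2 (rot_of_se3): [0.8590 -0.5044 0.0882; 0.4544 0.8302 0.3229; -0.2361 -0.2373 0.9423]
after S3 (compose_so3): [-0.8661 -0.1261 0.4836; 0.4942 -0.3605 0.7911; 0.0746 0.9242 0.3745]

rotation (axis_angle) = ((0.1763, 0.5419, 0.8217), 2.7546)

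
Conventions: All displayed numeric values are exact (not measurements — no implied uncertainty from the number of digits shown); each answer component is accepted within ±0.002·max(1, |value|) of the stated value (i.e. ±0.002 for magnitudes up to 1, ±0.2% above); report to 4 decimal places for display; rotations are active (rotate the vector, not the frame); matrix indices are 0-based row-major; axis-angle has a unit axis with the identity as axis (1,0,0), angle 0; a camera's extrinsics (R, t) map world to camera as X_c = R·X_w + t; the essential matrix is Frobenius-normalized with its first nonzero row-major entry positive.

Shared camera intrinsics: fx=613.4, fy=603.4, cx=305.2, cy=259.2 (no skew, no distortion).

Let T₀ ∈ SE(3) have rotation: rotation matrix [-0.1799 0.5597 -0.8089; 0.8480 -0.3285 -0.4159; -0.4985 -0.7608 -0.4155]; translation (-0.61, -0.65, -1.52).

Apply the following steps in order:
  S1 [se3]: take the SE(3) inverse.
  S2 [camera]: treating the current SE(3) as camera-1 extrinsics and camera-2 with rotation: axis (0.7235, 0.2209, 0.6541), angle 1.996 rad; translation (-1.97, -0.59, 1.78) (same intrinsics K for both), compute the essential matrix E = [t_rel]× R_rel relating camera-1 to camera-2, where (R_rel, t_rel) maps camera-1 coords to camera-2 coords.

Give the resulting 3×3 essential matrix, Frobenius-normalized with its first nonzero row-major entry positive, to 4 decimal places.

matrix = [0.0083 -0.1195 0.0762; 0.2722 -0.1652 -0.6302; 0.1169 -0.6499 0.2127]

after S1 (invert_se3): R=[-0.1799 0.8480 -0.4985; 0.5597 -0.3285 -0.7608; -0.8089 -0.4159 -0.4155], t=(-0.3163, -1.0285, -1.3954)
after S2 (essential): [0.0083 -0.1195 0.0762; 0.2722 -0.1652 -0.6302; 0.1169 -0.6499 0.2127]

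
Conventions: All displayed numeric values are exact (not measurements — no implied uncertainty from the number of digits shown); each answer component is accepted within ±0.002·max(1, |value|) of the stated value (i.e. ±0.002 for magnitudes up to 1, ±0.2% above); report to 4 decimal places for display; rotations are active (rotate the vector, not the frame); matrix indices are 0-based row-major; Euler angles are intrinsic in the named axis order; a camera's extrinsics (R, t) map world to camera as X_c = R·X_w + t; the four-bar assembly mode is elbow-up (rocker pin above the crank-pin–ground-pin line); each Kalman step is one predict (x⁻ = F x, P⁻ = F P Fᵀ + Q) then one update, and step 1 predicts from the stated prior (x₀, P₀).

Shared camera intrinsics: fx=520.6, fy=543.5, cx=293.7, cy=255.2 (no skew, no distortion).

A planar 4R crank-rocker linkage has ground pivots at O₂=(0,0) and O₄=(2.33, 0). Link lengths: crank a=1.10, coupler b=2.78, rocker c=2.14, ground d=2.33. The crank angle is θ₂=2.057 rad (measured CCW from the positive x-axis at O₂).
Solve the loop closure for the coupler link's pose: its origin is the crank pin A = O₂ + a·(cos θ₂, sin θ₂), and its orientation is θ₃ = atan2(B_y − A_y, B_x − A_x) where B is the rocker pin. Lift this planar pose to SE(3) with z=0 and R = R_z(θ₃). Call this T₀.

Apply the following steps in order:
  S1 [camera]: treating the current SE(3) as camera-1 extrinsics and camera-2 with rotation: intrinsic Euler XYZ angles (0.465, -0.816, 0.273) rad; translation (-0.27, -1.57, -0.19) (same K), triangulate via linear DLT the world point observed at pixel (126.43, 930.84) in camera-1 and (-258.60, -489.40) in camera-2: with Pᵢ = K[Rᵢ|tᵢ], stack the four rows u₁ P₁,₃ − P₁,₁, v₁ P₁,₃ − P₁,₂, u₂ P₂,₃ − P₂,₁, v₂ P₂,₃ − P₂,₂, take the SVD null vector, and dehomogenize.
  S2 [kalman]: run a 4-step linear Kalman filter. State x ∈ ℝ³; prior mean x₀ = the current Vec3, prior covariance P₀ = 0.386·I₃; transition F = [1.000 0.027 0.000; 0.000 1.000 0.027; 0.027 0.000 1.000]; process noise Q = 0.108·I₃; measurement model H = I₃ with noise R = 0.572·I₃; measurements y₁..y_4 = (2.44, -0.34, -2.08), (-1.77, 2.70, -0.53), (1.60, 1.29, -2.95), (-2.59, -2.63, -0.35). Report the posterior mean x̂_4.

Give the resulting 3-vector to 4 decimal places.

source (fourbar_fk): coupler pose = R=[0.9113 -0.4118 0.0000; 0.4118 0.9113 0.0000; 0.0000 0.0000 1.0000], t=(-0.5140, 0.9725, 0.0000)
after S1 (triangulate): (0.3613, 0.5960, 1.3389)
after S2 (kf_track): (-0.5011, -0.2194, -0.9877)

result = (-0.5011, -0.2194, -0.9877)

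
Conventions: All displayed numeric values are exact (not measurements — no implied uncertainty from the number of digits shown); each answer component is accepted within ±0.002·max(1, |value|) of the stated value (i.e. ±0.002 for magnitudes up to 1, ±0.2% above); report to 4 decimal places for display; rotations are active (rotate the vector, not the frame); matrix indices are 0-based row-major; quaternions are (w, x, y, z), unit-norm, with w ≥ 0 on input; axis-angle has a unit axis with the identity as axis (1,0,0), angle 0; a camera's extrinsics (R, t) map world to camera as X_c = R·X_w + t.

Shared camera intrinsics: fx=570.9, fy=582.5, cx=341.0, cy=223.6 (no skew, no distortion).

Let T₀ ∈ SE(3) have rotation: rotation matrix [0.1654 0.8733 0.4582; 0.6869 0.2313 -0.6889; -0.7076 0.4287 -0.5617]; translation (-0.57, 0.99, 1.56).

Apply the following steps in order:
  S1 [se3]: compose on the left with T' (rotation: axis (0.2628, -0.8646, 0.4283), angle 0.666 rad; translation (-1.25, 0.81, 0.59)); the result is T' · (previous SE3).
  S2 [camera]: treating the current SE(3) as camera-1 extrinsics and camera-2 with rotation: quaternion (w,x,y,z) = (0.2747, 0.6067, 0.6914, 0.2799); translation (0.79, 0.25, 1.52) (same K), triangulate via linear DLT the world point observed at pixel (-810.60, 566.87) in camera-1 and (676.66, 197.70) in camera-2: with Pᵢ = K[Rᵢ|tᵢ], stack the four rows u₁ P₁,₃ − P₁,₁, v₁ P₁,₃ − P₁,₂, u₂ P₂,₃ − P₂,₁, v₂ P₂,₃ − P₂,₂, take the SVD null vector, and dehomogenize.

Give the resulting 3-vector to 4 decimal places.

result = (-0.2771, -0.3333, 0.1475)

after S1 (compose_se3): R=[0.2783 0.4084 0.8693; 0.8565 0.3040 -0.4171; -0.4346 0.8607 -0.2652], t=(-2.8125, 1.2467, 1.6420)
after S2 (triangulate): (-0.2771, -0.3333, 0.1475)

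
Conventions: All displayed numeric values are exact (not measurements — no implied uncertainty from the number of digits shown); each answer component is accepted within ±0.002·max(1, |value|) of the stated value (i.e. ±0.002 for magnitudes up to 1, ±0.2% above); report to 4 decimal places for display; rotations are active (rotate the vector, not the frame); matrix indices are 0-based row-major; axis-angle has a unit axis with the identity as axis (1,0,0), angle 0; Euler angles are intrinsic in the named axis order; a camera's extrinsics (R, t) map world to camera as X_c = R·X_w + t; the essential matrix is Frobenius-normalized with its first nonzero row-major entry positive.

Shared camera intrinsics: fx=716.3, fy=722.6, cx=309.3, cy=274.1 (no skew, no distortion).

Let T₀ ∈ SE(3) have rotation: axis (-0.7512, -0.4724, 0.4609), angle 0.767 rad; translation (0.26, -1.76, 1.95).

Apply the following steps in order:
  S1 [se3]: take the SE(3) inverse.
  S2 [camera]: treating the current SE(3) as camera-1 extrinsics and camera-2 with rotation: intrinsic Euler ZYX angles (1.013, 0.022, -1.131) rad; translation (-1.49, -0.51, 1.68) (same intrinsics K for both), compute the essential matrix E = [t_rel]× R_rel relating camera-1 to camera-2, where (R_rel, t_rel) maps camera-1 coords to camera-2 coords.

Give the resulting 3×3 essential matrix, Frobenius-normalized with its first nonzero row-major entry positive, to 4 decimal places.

matrix = [0.6015 -0.1490 0.0751; 0.0171 0.2931 0.6417; 0.3197 -0.1005 -0.0059]

after S1 (invert_se3): R=[0.8780 0.4192 0.2309; -0.2205 0.7825 -0.5823; -0.4248 0.4604 0.7795], t=(0.0593, 2.5700, -0.5994)
after S2 (essential): [0.6015 -0.1490 0.0751; 0.0171 0.2931 0.6417; 0.3197 -0.1005 -0.0059]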